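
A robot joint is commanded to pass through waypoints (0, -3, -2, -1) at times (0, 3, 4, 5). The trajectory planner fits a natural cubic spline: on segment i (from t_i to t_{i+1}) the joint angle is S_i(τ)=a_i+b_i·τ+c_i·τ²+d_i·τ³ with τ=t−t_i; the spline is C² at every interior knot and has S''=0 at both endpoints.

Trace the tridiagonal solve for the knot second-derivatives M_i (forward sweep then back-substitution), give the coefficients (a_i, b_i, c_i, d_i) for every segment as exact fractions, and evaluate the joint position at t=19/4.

Δ: Δ0=-1, Δ1=1, Δ2=1
row 1: diag=8, rhs=12; c'=1/8, d'=3/2
row 2: denom=4−1·1/8=31/8; d'=(0−1·3/2)/(31/8)=-12/31
back: M2=-12/31
back: M1=3/2−1/8·-12/31=48/31
M: M0=0, M1=48/31, M2=-12/31, M3=0
seg 0: a=0, c=M0/2=0, d=(M1−M0)/(6·3)=8/93, b=Δ0−h0·(2M0+M1)/6=-55/31
seg 1: a=-3, c=M1/2=24/31, d=(M2−M1)/(6·1)=-10/31, b=Δ1−h1·(2M1+M2)/6=17/31
seg 2: a=-2, c=M2/2=-6/31, d=(M3−M2)/(6·1)=2/31, b=Δ2−h2·(2M2+M3)/6=35/31
t_q=19/4 → seg 2, τ=3/4; S=-2+35/31·τ+-6/31·τ²+2/31·τ³=-1225/992

  seg 0: a=0 b=-55/31 c=0 d=8/93
  seg 1: a=-3 b=17/31 c=24/31 d=-10/31
  seg 2: a=-2 b=35/31 c=-6/31 d=2/31
S(19/4) = -1225/992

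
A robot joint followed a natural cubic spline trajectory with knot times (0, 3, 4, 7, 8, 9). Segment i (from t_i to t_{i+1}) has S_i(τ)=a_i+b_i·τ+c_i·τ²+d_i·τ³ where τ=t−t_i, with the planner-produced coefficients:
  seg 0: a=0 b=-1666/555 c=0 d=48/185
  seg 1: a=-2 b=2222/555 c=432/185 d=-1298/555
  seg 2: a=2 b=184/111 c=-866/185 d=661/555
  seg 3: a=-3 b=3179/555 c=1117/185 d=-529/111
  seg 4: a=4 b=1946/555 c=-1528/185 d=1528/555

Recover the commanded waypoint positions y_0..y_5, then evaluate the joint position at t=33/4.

y_0=0 y_1=-2 y_2=2 y_3=-3 y_4=4 y_5=2
S(33/4) = 6517/1480

y_0 = S_0(0) = a_0 = 0
y_1 = S_1(0) = a_1 = -2
y_2 = S_2(0) = a_2 = 2
y_3 = S_3(0) = a_3 = -3
y_4 = S_4(0) = a_4 = 4
y_5 = S_4(1) = 2
t_q=33/4 is in segment 4 (τ=1/4); S_4(τ)=6517/1480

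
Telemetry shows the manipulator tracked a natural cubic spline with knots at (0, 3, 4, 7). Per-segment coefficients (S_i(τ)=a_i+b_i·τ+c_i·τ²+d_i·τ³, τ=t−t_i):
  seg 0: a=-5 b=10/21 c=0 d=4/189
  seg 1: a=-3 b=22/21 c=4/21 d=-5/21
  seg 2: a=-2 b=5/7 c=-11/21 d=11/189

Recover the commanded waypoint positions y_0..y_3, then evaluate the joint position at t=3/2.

y_0 = S_0(0) = a_0 = -5
y_1 = S_1(0) = a_1 = -3
y_2 = S_2(0) = a_2 = -2
y_3 = S_2(3) = -3
t_q=3/2 is in segment 0 (τ=3/2); S_0(τ)=-59/14

y_0=-5 y_1=-3 y_2=-2 y_3=-3
S(3/2) = -59/14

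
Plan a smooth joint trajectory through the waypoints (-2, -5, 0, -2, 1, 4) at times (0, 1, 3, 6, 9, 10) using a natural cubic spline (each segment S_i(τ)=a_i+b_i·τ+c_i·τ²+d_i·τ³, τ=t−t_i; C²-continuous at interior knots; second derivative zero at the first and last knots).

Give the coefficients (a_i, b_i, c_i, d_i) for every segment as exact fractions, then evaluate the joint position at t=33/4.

Δ: Δ0=-3, Δ1=5/2, Δ2=-2/3, Δ3=1, Δ4=3
row 1: diag=6, rhs=33; c'=1/3, d'=11/2
row 2: denom=10−2·1/3=28/3; d'=(-19−2·11/2)/(28/3)=-45/14
row 3: denom=12−3·9/28=309/28; d'=(10−3·-45/14)/(309/28)=550/309
row 4: denom=8−3·28/103=740/103; d'=(12−3·550/309)/(740/103)=343/370
back: M4=343/370
back: M3=550/309−28/103·343/370=848/555
back: M2=-45/14−9/28·848/555=-1371/370
back: M1=11/2−1/3·-1371/370=1246/185
M: M0=0, M1=1246/185, M2=-1371/370, M3=848/555, M4=343/370, M5=0
seg 0: a=-2, c=M0/2=0, d=(M1−M0)/(6·1)=623/555, b=Δ0−h0·(2M0+M1)/6=-2288/555
seg 1: a=-5, c=M1/2=623/185, d=(M2−M1)/(6·2)=-3863/4440, b=Δ1−h1·(2M1+M2)/6=-419/555
seg 2: a=0, c=M2/2=-1371/740, d=(M3−M2)/(6·3)=157/540, b=Δ2−h2·(2M2+M3)/6=505/222
seg 3: a=-2, c=M3/2=424/555, d=(M4−M3)/(6·3)=-667/19980, b=Δ3−h3·(2M3+M4)/6=-2201/2220
seg 4: a=1, c=M4/2=343/740, d=(M5−M4)/(6·1)=-343/2220, b=Δ4−h4·(2M4+M5)/6=2987/1110
t_q=33/4 → seg 3, τ=9/4; S=-2+-2201/2220·τ+424/555·τ²+-667/19980·τ³=-35209/47360

  seg 0: a=-2 b=-2288/555 c=0 d=623/555
  seg 1: a=-5 b=-419/555 c=623/185 d=-3863/4440
  seg 2: a=0 b=505/222 c=-1371/740 d=157/540
  seg 3: a=-2 b=-2201/2220 c=424/555 d=-667/19980
  seg 4: a=1 b=2987/1110 c=343/740 d=-343/2220
S(33/4) = -35209/47360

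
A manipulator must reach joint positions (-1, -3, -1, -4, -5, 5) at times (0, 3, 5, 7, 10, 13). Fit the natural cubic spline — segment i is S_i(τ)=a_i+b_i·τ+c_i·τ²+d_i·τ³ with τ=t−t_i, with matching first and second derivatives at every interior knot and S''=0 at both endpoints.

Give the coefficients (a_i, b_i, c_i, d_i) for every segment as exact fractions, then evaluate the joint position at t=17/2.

  seg 0: a=-1 b=-1245/884 c=0 d=1967/23868
  seg 1: a=-3 b=361/442 c=1967/2652 d=-431/1326
  seg 2: a=-1 b=-155/1326 c=-3205/2652 d=457/1768
  seg 3: a=-4 b=-1226/663 c=227/663 d=12/221
  seg 4: a=-5 b=1108/663 c=551/663 d=-551/5967
S(17/2) = -5145/884

Δ: Δ0=-2/3, Δ1=1, Δ2=-3/2, Δ3=-1/3, Δ4=10/3
row 1: diag=10, rhs=10; c'=1/5, d'=1
row 2: denom=8−2·1/5=38/5; d'=(-15−2·1)/(38/5)=-85/38
row 3: denom=10−2·5/19=180/19; d'=(7−2·-85/38)/(180/19)=109/90
row 4: denom=12−3·19/60=221/20; d'=(22−3·109/90)/(221/20)=1102/663
back: M4=1102/663
back: M3=109/90−19/60·1102/663=454/663
back: M2=-85/38−5/19·454/663=-3205/1326
back: M1=1−1/5·-3205/1326=1967/1326
M: M0=0, M1=1967/1326, M2=-3205/1326, M3=454/663, M4=1102/663, M5=0
seg 0: a=-1, c=M0/2=0, d=(M1−M0)/(6·3)=1967/23868, b=Δ0−h0·(2M0+M1)/6=-1245/884
seg 1: a=-3, c=M1/2=1967/2652, d=(M2−M1)/(6·2)=-431/1326, b=Δ1−h1·(2M1+M2)/6=361/442
seg 2: a=-1, c=M2/2=-3205/2652, d=(M3−M2)/(6·2)=457/1768, b=Δ2−h2·(2M2+M3)/6=-155/1326
seg 3: a=-4, c=M3/2=227/663, d=(M4−M3)/(6·3)=12/221, b=Δ3−h3·(2M3+M4)/6=-1226/663
seg 4: a=-5, c=M4/2=551/663, d=(M5−M4)/(6·3)=-551/5967, b=Δ4−h4·(2M4+M5)/6=1108/663
t_q=17/2 → seg 3, τ=3/2; S=-4+-1226/663·τ+227/663·τ²+12/221·τ³=-5145/884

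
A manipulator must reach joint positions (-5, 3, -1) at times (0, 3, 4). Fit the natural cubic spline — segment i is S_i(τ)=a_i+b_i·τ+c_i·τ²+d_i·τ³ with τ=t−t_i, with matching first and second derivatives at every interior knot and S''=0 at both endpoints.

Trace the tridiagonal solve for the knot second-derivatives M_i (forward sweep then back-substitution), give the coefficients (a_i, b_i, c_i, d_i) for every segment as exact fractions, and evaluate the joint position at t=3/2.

  seg 0: a=-5 b=31/6 c=0 d=-5/18
  seg 1: a=3 b=-7/3 c=-5/2 d=5/6
S(3/2) = 29/16

Δ: Δ0=8/3, Δ1=-4
row 1: diag=8, rhs=-40; c'=1/8, d'=-5
back: M1=-5
M: M0=0, M1=-5, M2=0
seg 0: a=-5, c=M0/2=0, d=(M1−M0)/(6·3)=-5/18, b=Δ0−h0·(2M0+M1)/6=31/6
seg 1: a=3, c=M1/2=-5/2, d=(M2−M1)/(6·1)=5/6, b=Δ1−h1·(2M1+M2)/6=-7/3
t_q=3/2 → seg 0, τ=3/2; S=-5+31/6·τ+0·τ²+-5/18·τ³=29/16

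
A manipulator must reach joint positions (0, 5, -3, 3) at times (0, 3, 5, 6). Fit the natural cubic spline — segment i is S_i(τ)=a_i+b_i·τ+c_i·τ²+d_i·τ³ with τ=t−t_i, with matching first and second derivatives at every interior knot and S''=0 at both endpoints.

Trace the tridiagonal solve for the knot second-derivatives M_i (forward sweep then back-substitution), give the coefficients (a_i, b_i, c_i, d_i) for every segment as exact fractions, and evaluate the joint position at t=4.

  seg 0: a=0 b=383/84 c=0 d=-9/28
  seg 1: a=5 b=-173/42 c=-81/28 d=31/21
  seg 2: a=-3 b=85/42 c=167/28 d=-167/84
S(4) = -15/28

Δ: Δ0=5/3, Δ1=-4, Δ2=6
row 1: diag=10, rhs=-34; c'=1/5, d'=-17/5
row 2: denom=6−2·1/5=28/5; d'=(60−2·-17/5)/(28/5)=167/14
back: M2=167/14
back: M1=-17/5−1/5·167/14=-81/14
M: M0=0, M1=-81/14, M2=167/14, M3=0
seg 0: a=0, c=M0/2=0, d=(M1−M0)/(6·3)=-9/28, b=Δ0−h0·(2M0+M1)/6=383/84
seg 1: a=5, c=M1/2=-81/28, d=(M2−M1)/(6·2)=31/21, b=Δ1−h1·(2M1+M2)/6=-173/42
seg 2: a=-3, c=M2/2=167/28, d=(M3−M2)/(6·1)=-167/84, b=Δ2−h2·(2M2+M3)/6=85/42
t_q=4 → seg 1, τ=1; S=5+-173/42·τ+-81/28·τ²+31/21·τ³=-15/28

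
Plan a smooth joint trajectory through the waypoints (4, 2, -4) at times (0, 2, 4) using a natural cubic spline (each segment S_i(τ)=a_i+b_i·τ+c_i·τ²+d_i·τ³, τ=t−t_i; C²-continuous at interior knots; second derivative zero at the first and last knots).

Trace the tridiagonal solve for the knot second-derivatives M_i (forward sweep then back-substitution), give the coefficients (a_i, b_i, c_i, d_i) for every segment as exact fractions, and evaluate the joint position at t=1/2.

Δ: Δ0=-1, Δ1=-3
row 1: diag=8, rhs=-12; c'=1/4, d'=-3/2
back: M1=-3/2
M: M0=0, M1=-3/2, M2=0
seg 0: a=4, c=M0/2=0, d=(M1−M0)/(6·2)=-1/8, b=Δ0−h0·(2M0+M1)/6=-1/2
seg 1: a=2, c=M1/2=-3/4, d=(M2−M1)/(6·2)=1/8, b=Δ1−h1·(2M1+M2)/6=-2
t_q=1/2 → seg 0, τ=1/2; S=4+-1/2·τ+0·τ²+-1/8·τ³=239/64

  seg 0: a=4 b=-1/2 c=0 d=-1/8
  seg 1: a=2 b=-2 c=-3/4 d=1/8
S(1/2) = 239/64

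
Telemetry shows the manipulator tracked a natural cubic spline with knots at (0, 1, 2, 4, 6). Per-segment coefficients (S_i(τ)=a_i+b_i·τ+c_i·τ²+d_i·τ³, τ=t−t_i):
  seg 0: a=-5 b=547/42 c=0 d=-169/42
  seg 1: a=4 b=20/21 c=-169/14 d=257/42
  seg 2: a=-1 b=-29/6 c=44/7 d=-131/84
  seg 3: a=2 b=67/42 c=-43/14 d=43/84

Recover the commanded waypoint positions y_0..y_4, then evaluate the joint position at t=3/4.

y_0 = S_0(0) = a_0 = -5
y_1 = S_1(0) = a_1 = 4
y_2 = S_2(0) = a_2 = -1
y_3 = S_3(0) = a_3 = 2
y_4 = S_3(2) = -3
t_q=3/4 is in segment 0 (τ=3/4); S_0(τ)=393/128

y_0=-5 y_1=4 y_2=-1 y_3=2 y_4=-3
S(3/4) = 393/128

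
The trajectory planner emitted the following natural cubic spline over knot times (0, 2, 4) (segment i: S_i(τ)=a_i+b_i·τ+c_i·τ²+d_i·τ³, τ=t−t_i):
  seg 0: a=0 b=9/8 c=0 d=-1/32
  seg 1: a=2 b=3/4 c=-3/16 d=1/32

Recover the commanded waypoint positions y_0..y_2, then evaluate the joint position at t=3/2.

y_0=0 y_1=2 y_2=3
S(3/2) = 405/256

y_0 = S_0(0) = a_0 = 0
y_1 = S_1(0) = a_1 = 2
y_2 = S_1(2) = 3
t_q=3/2 is in segment 0 (τ=3/2); S_0(τ)=405/256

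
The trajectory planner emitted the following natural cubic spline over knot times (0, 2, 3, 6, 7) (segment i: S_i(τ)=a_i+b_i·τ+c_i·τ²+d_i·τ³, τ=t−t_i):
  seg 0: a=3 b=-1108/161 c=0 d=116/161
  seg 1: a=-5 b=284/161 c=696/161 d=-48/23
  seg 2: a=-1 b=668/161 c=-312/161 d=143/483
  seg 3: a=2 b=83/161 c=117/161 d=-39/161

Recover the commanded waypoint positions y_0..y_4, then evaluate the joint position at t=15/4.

y_0=3 y_1=-5 y_2=-1 y_3=2 y_4=3
S(15/4) = 11815/10304

y_0 = S_0(0) = a_0 = 3
y_1 = S_1(0) = a_1 = -5
y_2 = S_2(0) = a_2 = -1
y_3 = S_3(0) = a_3 = 2
y_4 = S_3(1) = 3
t_q=15/4 is in segment 2 (τ=3/4); S_2(τ)=11815/10304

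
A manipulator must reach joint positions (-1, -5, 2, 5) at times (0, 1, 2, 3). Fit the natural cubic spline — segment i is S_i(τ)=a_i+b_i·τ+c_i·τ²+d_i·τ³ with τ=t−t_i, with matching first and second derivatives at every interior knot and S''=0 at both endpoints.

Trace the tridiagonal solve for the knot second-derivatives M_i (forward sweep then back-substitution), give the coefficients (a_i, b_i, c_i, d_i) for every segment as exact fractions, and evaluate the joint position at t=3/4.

Δ: Δ0=-4, Δ1=7, Δ2=3
row 1: diag=4, rhs=66; c'=1/4, d'=33/2
row 2: denom=4−1·1/4=15/4; d'=(-24−1·33/2)/(15/4)=-54/5
back: M2=-54/5
back: M1=33/2−1/4·-54/5=96/5
M: M0=0, M1=96/5, M2=-54/5, M3=0
seg 0: a=-1, c=M0/2=0, d=(M1−M0)/(6·1)=16/5, b=Δ0−h0·(2M0+M1)/6=-36/5
seg 1: a=-5, c=M1/2=48/5, d=(M2−M1)/(6·1)=-5, b=Δ1−h1·(2M1+M2)/6=12/5
seg 2: a=2, c=M2/2=-27/5, d=(M3−M2)/(6·1)=9/5, b=Δ2−h2·(2M2+M3)/6=33/5
t_q=3/4 → seg 0, τ=3/4; S=-1+-36/5·τ+0·τ²+16/5·τ³=-101/20

  seg 0: a=-1 b=-36/5 c=0 d=16/5
  seg 1: a=-5 b=12/5 c=48/5 d=-5
  seg 2: a=2 b=33/5 c=-27/5 d=9/5
S(3/4) = -101/20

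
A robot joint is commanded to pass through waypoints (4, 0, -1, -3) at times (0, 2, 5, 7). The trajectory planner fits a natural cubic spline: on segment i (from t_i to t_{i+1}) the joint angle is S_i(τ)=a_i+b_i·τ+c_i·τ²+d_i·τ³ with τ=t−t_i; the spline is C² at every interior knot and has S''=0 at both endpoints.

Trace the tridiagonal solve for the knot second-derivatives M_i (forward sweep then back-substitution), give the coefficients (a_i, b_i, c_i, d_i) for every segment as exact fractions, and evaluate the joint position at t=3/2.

Δ: Δ0=-2, Δ1=-1/3, Δ2=-1
row 1: diag=10, rhs=10; c'=3/10, d'=1
row 2: denom=10−3·3/10=91/10; d'=(-4−3·1)/(91/10)=-10/13
back: M2=-10/13
back: M1=1−3/10·-10/13=16/13
M: M0=0, M1=16/13, M2=-10/13, M3=0
seg 0: a=4, c=M0/2=0, d=(M1−M0)/(6·2)=4/39, b=Δ0−h0·(2M0+M1)/6=-94/39
seg 1: a=0, c=M1/2=8/13, d=(M2−M1)/(6·3)=-1/9, b=Δ1−h1·(2M1+M2)/6=-46/39
seg 2: a=-1, c=M2/2=-5/13, d=(M3−M2)/(6·2)=5/78, b=Δ2−h2·(2M2+M3)/6=-19/39
t_q=3/2 → seg 0, τ=3/2; S=4+-94/39·τ+0·τ²+4/39·τ³=19/26

  seg 0: a=4 b=-94/39 c=0 d=4/39
  seg 1: a=0 b=-46/39 c=8/13 d=-1/9
  seg 2: a=-1 b=-19/39 c=-5/13 d=5/78
S(3/2) = 19/26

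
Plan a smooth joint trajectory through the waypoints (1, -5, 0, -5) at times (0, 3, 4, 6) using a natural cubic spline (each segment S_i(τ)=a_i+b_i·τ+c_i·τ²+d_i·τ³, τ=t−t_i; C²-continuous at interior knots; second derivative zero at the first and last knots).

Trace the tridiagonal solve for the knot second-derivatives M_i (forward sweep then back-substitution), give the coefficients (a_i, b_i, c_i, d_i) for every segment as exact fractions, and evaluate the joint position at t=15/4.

  seg 0: a=1 b=-485/94 c=0 d=33/94
  seg 1: a=-5 b=203/47 c=297/94 d=-233/94
  seg 2: a=0 b=301/94 c=-201/47 d=67/94
S(15/4) = -6191/6016

Δ: Δ0=-2, Δ1=5, Δ2=-5/2
row 1: diag=8, rhs=42; c'=1/8, d'=21/4
row 2: denom=6−1·1/8=47/8; d'=(-45−1·21/4)/(47/8)=-402/47
back: M2=-402/47
back: M1=21/4−1/8·-402/47=297/47
M: M0=0, M1=297/47, M2=-402/47, M3=0
seg 0: a=1, c=M0/2=0, d=(M1−M0)/(6·3)=33/94, b=Δ0−h0·(2M0+M1)/6=-485/94
seg 1: a=-5, c=M1/2=297/94, d=(M2−M1)/(6·1)=-233/94, b=Δ1−h1·(2M1+M2)/6=203/47
seg 2: a=0, c=M2/2=-201/47, d=(M3−M2)/(6·2)=67/94, b=Δ2−h2·(2M2+M3)/6=301/94
t_q=15/4 → seg 1, τ=3/4; S=-5+203/47·τ+297/94·τ²+-233/94·τ³=-6191/6016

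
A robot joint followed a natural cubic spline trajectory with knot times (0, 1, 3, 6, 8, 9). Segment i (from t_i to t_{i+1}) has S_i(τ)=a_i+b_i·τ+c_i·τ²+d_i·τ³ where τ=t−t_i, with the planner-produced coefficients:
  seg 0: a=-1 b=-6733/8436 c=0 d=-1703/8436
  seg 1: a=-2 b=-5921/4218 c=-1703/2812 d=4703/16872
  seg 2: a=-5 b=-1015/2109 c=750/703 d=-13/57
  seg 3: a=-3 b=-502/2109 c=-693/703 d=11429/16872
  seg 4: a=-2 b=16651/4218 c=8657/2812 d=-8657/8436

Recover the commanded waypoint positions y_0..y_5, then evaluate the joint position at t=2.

y_0=-1 y_1=-2 y_2=-5 y_3=-3 y_4=-2 y_5=4
S(2) = -20981/5624

y_0 = S_0(0) = a_0 = -1
y_1 = S_1(0) = a_1 = -2
y_2 = S_2(0) = a_2 = -5
y_3 = S_3(0) = a_3 = -3
y_4 = S_4(0) = a_4 = -2
y_5 = S_4(1) = 4
t_q=2 is in segment 1 (τ=1); S_1(τ)=-20981/5624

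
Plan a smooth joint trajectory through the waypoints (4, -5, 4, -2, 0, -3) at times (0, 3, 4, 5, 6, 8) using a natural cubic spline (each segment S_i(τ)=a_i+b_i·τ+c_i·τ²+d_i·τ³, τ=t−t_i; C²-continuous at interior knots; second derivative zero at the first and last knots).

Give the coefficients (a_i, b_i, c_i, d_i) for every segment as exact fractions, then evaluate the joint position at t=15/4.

Δ: Δ0=-3, Δ1=9, Δ2=-6, Δ3=2, Δ4=-3/2
row 1: diag=8, rhs=72; c'=1/8, d'=9
row 2: denom=4−1·1/8=31/8; d'=(-90−1·9)/(31/8)=-792/31
row 3: denom=4−1·8/31=116/31; d'=(48−1·-792/31)/(116/31)=570/29
row 4: denom=6−1·31/116=665/116; d'=(-21−1·570/29)/(665/116)=-4716/665
back: M4=-4716/665
back: M3=570/29−31/116·-4716/665=14331/665
back: M2=-792/31−8/31·14331/665=-20688/665
back: M1=9−1/8·-20688/665=8571/665
M: M0=0, M1=8571/665, M2=-20688/665, M3=14331/665, M4=-4716/665, M5=0
seg 0: a=4, c=M0/2=0, d=(M1−M0)/(6·3)=2857/3990, b=Δ0−h0·(2M0+M1)/6=-12561/1330
seg 1: a=-5, c=M1/2=8571/1330, d=(M2−M1)/(6·1)=-9753/1330, b=Δ1−h1·(2M1+M2)/6=6576/665
seg 2: a=4, c=M2/2=-10344/665, d=(M3−M2)/(6·1)=11673/1330, b=Δ2−h2·(2M2+M3)/6=207/266
seg 3: a=-2, c=M3/2=14331/1330, d=(M4−M3)/(6·1)=-907/190, b=Δ3−h3·(2M3+M4)/6=-2661/665
seg 4: a=0, c=M4/2=-2358/665, d=(M5−M4)/(6·2)=393/665, b=Δ4−h4·(2M4+M5)/6=4293/1330
t_q=15/4 → seg 1, τ=3/4; S=-5+6576/665·τ+8571/1330·τ²+-9753/1330·τ³=250921/85120

  seg 0: a=4 b=-12561/1330 c=0 d=2857/3990
  seg 1: a=-5 b=6576/665 c=8571/1330 d=-9753/1330
  seg 2: a=4 b=207/266 c=-10344/665 d=11673/1330
  seg 3: a=-2 b=-2661/665 c=14331/1330 d=-907/190
  seg 4: a=0 b=4293/1330 c=-2358/665 d=393/665
S(15/4) = 250921/85120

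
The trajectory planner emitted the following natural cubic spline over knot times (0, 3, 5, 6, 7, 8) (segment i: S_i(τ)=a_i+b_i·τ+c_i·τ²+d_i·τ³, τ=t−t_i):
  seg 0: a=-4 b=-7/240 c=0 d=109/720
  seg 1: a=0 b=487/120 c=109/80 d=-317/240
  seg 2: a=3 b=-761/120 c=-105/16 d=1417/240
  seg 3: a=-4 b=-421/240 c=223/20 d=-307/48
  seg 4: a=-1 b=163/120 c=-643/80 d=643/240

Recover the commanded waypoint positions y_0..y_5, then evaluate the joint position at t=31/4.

y_0 = S_0(0) = a_0 = -4
y_1 = S_1(0) = a_1 = 0
y_2 = S_2(0) = a_2 = 3
y_3 = S_3(0) = a_3 = -4
y_4 = S_4(0) = a_4 = -1
y_5 = S_4(1) = -5
t_q=31/4 is in segment 4 (τ=3/4); S_4(τ)=-3453/1024

y_0=-4 y_1=0 y_2=3 y_3=-4 y_4=-1 y_5=-5
S(31/4) = -3453/1024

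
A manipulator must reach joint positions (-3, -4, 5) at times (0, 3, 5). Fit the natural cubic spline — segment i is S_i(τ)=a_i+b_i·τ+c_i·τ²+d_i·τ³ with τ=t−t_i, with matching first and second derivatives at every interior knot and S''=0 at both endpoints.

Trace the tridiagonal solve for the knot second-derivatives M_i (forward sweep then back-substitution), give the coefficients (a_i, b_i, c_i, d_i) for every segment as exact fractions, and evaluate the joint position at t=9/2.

  seg 0: a=-3 b=-107/60 c=0 d=29/180
  seg 1: a=-4 b=77/30 c=29/20 d=-29/120
S(9/2) = 147/64

Δ: Δ0=-1/3, Δ1=9/2
row 1: diag=10, rhs=29; c'=1/5, d'=29/10
back: M1=29/10
M: M0=0, M1=29/10, M2=0
seg 0: a=-3, c=M0/2=0, d=(M1−M0)/(6·3)=29/180, b=Δ0−h0·(2M0+M1)/6=-107/60
seg 1: a=-4, c=M1/2=29/20, d=(M2−M1)/(6·2)=-29/120, b=Δ1−h1·(2M1+M2)/6=77/30
t_q=9/2 → seg 1, τ=3/2; S=-4+77/30·τ+29/20·τ²+-29/120·τ³=147/64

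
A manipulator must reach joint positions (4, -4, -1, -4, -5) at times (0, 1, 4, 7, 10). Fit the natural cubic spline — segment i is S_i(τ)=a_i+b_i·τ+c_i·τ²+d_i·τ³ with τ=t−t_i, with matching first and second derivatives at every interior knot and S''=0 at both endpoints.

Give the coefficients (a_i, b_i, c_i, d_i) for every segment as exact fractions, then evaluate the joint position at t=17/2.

  seg 0: a=4 b=-3023/324 c=0 d=431/324
  seg 1: a=-4 b=-865/162 c=431/108 d=-1825/2916
  seg 2: a=-1 b=553/324 c=-133/81 d=719/2916
  seg 3: a=-4 b=-241/162 c=187/324 d=-187/2916
S(17/2) = -1483/288

Δ: Δ0=-8, Δ1=1, Δ2=-1, Δ3=-1/3
row 1: diag=8, rhs=54; c'=3/8, d'=27/4
row 2: denom=12−3·3/8=87/8; d'=(-12−3·27/4)/(87/8)=-86/29
row 3: denom=12−3·8/29=324/29; d'=(4−3·-86/29)/(324/29)=187/162
back: M3=187/162
back: M2=-86/29−8/29·187/162=-266/81
back: M1=27/4−3/8·-266/81=431/54
M: M0=0, M1=431/54, M2=-266/81, M3=187/162, M4=0
seg 0: a=4, c=M0/2=0, d=(M1−M0)/(6·1)=431/324, b=Δ0−h0·(2M0+M1)/6=-3023/324
seg 1: a=-4, c=M1/2=431/108, d=(M2−M1)/(6·3)=-1825/2916, b=Δ1−h1·(2M1+M2)/6=-865/162
seg 2: a=-1, c=M2/2=-133/81, d=(M3−M2)/(6·3)=719/2916, b=Δ2−h2·(2M2+M3)/6=553/324
seg 3: a=-4, c=M3/2=187/324, d=(M4−M3)/(6·3)=-187/2916, b=Δ3−h3·(2M3+M4)/6=-241/162
t_q=17/2 → seg 3, τ=3/2; S=-4+-241/162·τ+187/324·τ²+-187/2916·τ³=-1483/288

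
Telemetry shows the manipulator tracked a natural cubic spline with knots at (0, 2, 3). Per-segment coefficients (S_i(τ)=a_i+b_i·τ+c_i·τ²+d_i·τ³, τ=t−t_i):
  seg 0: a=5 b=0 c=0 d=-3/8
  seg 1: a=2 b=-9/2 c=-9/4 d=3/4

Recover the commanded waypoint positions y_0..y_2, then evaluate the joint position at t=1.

y_0=5 y_1=2 y_2=-4
S(1) = 37/8

y_0 = S_0(0) = a_0 = 5
y_1 = S_1(0) = a_1 = 2
y_2 = S_1(1) = -4
t_q=1 is in segment 0 (τ=1); S_0(τ)=37/8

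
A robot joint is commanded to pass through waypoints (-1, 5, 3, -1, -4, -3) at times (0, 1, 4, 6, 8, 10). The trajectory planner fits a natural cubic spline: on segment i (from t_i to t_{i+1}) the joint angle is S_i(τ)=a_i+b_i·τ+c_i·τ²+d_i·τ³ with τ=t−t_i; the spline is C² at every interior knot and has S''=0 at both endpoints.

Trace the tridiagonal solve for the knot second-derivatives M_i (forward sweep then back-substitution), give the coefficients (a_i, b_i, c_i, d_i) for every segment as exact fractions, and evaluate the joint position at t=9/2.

Δ: Δ0=6, Δ1=-2/3, Δ2=-2, Δ3=-3/2, Δ4=1/2
row 1: diag=8, rhs=-40; c'=3/8, d'=-5
row 2: denom=10−3·3/8=71/8; d'=(-8−3·-5)/(71/8)=56/71
row 3: denom=8−2·16/71=536/71; d'=(3−2·56/71)/(536/71)=101/536
row 4: denom=8−2·71/268=1001/134; d'=(12−2·101/536)/(1001/134)=445/286
back: M4=445/286
back: M3=101/536−71/268·445/286=-32/143
back: M2=56/71−16/71·-32/143=120/143
back: M1=-5−3/8·120/143=-760/143
M: M0=0, M1=-760/143, M2=120/143, M3=-32/143, M4=445/286, M5=0
seg 0: a=-1, c=M0/2=0, d=(M1−M0)/(6·1)=-380/429, b=Δ0−h0·(2M0+M1)/6=2954/429
seg 1: a=5, c=M1/2=-380/143, d=(M2−M1)/(6·3)=40/117, b=Δ1−h1·(2M1+M2)/6=1814/429
seg 2: a=3, c=M2/2=60/143, d=(M3−M2)/(6·2)=-38/429, b=Δ2−h2·(2M2+M3)/6=-82/33
seg 3: a=-1, c=M3/2=-16/143, d=(M4−M3)/(6·2)=509/3432, b=Δ3−h3·(2M3+M4)/6=-802/429
seg 4: a=-4, c=M4/2=445/572, d=(M5−M4)/(6·2)=-445/3432, b=Δ4−h4·(2M4+M5)/6=-461/858
t_q=9/2 → seg 2, τ=1/2; S=3+-82/33·τ+60/143·τ²+-38/429·τ³=1059/572

  seg 0: a=-1 b=2954/429 c=0 d=-380/429
  seg 1: a=5 b=1814/429 c=-380/143 d=40/117
  seg 2: a=3 b=-82/33 c=60/143 d=-38/429
  seg 3: a=-1 b=-802/429 c=-16/143 d=509/3432
  seg 4: a=-4 b=-461/858 c=445/572 d=-445/3432
S(9/2) = 1059/572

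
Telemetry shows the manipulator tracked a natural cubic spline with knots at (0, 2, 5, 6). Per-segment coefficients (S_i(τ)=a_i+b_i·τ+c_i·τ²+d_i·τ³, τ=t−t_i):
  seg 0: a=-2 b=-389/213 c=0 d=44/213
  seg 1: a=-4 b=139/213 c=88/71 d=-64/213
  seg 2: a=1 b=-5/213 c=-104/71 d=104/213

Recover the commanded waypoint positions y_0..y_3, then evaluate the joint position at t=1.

y_0 = S_0(0) = a_0 = -2
y_1 = S_1(0) = a_1 = -4
y_2 = S_2(0) = a_2 = 1
y_3 = S_2(1) = 0
t_q=1 is in segment 0 (τ=1); S_0(τ)=-257/71

y_0=-2 y_1=-4 y_2=1 y_3=0
S(1) = -257/71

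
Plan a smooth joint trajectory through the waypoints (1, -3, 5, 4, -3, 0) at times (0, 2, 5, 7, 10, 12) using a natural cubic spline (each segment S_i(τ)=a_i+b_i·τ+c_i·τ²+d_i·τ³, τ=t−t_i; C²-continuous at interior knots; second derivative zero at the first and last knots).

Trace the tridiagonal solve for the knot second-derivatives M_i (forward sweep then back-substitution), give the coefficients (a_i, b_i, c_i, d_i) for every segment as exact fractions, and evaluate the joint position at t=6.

  seg 0: a=1 b=-25253/7881 c=0 d=9491/31524
  seg 1: a=-3 b=3220/7881 c=9491/5254 d=-16609/47286
  seg 2: a=5 b=27797/15762 c=-3559/2627 d=95/852
  seg 3: a=4 b=-36529/15762 c=-3603/5254 d=5363/23643
  seg 4: a=-3 b=-4849/15762 c=7123/5254 d=-7123/31524
S(6) = 817/148

Δ: Δ0=-2, Δ1=8/3, Δ2=-1/2, Δ3=-7/3, Δ4=3/2
row 1: diag=10, rhs=28; c'=3/10, d'=14/5
row 2: denom=10−3·3/10=91/10; d'=(-19−3·14/5)/(91/10)=-274/91
row 3: denom=10−2·20/91=870/91; d'=(-11−2·-274/91)/(870/91)=-151/290
row 4: denom=10−3·91/290=2627/290; d'=(23−3·-151/290)/(2627/290)=7123/2627
back: M4=7123/2627
back: M3=-151/290−91/290·7123/2627=-3603/2627
back: M2=-274/91−20/91·-3603/2627=-7118/2627
back: M1=14/5−3/10·-7118/2627=9491/2627
M: M0=0, M1=9491/2627, M2=-7118/2627, M3=-3603/2627, M4=7123/2627, M5=0
seg 0: a=1, c=M0/2=0, d=(M1−M0)/(6·2)=9491/31524, b=Δ0−h0·(2M0+M1)/6=-25253/7881
seg 1: a=-3, c=M1/2=9491/5254, d=(M2−M1)/(6·3)=-16609/47286, b=Δ1−h1·(2M1+M2)/6=3220/7881
seg 2: a=5, c=M2/2=-3559/2627, d=(M3−M2)/(6·2)=95/852, b=Δ2−h2·(2M2+M3)/6=27797/15762
seg 3: a=4, c=M3/2=-3603/5254, d=(M4−M3)/(6·3)=5363/23643, b=Δ3−h3·(2M3+M4)/6=-36529/15762
seg 4: a=-3, c=M4/2=7123/5254, d=(M5−M4)/(6·2)=-7123/31524, b=Δ4−h4·(2M4+M5)/6=-4849/15762
t_q=6 → seg 2, τ=1; S=5+27797/15762·τ+-3559/2627·τ²+95/852·τ³=817/148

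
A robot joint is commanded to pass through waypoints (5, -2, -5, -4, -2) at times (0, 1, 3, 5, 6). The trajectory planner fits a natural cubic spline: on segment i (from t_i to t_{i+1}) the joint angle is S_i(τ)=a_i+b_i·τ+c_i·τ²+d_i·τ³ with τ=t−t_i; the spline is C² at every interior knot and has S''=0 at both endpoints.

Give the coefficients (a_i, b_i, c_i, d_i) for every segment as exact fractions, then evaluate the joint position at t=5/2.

Δ: Δ0=-7, Δ1=-3/2, Δ2=1/2, Δ3=2
row 1: diag=6, rhs=33; c'=1/3, d'=11/2
row 2: denom=8−2·1/3=22/3; d'=(12−2·11/2)/(22/3)=3/22
row 3: denom=6−2·3/11=60/11; d'=(9−2·3/22)/(60/11)=8/5
back: M3=8/5
back: M2=3/22−3/11·8/5=-3/10
back: M1=11/2−1/3·-3/10=28/5
M: M0=0, M1=28/5, M2=-3/10, M3=8/5, M4=0
seg 0: a=5, c=M0/2=0, d=(M1−M0)/(6·1)=14/15, b=Δ0−h0·(2M0+M1)/6=-119/15
seg 1: a=-2, c=M1/2=14/5, d=(M2−M1)/(6·2)=-59/120, b=Δ1−h1·(2M1+M2)/6=-77/15
seg 2: a=-5, c=M2/2=-3/20, d=(M3−M2)/(6·2)=19/120, b=Δ2−h2·(2M2+M3)/6=1/6
seg 3: a=-4, c=M3/2=4/5, d=(M4−M3)/(6·1)=-4/15, b=Δ3−h3·(2M3+M4)/6=22/15
t_q=5/2 → seg 1, τ=3/2; S=-2+-77/15·τ+14/5·τ²+-59/120·τ³=-1619/320

  seg 0: a=5 b=-119/15 c=0 d=14/15
  seg 1: a=-2 b=-77/15 c=14/5 d=-59/120
  seg 2: a=-5 b=1/6 c=-3/20 d=19/120
  seg 3: a=-4 b=22/15 c=4/5 d=-4/15
S(5/2) = -1619/320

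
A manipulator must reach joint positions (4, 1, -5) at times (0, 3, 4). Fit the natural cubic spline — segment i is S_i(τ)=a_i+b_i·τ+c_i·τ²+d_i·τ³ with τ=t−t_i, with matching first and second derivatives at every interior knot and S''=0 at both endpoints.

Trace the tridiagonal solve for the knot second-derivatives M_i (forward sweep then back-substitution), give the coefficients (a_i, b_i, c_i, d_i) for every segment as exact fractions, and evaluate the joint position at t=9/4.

  seg 0: a=4 b=7/8 c=0 d=-5/24
  seg 1: a=1 b=-19/4 c=-15/8 d=5/8
S(9/4) = 1841/512

Δ: Δ0=-1, Δ1=-6
row 1: diag=8, rhs=-30; c'=1/8, d'=-15/4
back: M1=-15/4
M: M0=0, M1=-15/4, M2=0
seg 0: a=4, c=M0/2=0, d=(M1−M0)/(6·3)=-5/24, b=Δ0−h0·(2M0+M1)/6=7/8
seg 1: a=1, c=M1/2=-15/8, d=(M2−M1)/(6·1)=5/8, b=Δ1−h1·(2M1+M2)/6=-19/4
t_q=9/4 → seg 0, τ=9/4; S=4+7/8·τ+0·τ²+-5/24·τ³=1841/512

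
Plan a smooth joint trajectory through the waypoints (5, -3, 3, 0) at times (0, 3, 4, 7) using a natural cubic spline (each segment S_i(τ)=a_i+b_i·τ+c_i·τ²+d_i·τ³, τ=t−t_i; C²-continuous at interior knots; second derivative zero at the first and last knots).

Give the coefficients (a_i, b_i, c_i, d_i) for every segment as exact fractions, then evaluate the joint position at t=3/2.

Δ: Δ0=-8/3, Δ1=6, Δ2=-1
row 1: diag=8, rhs=52; c'=1/8, d'=13/2
row 2: denom=8−1·1/8=63/8; d'=(-42−1·13/2)/(63/8)=-388/63
back: M2=-388/63
back: M1=13/2−1/8·-388/63=458/63
M: M0=0, M1=458/63, M2=-388/63, M3=0
seg 0: a=5, c=M0/2=0, d=(M1−M0)/(6·3)=229/567, b=Δ0−h0·(2M0+M1)/6=-397/63
seg 1: a=-3, c=M1/2=229/63, d=(M2−M1)/(6·1)=-47/21, b=Δ1−h1·(2M1+M2)/6=290/63
seg 2: a=3, c=M2/2=-194/63, d=(M3−M2)/(6·3)=194/567, b=Δ2−h2·(2M2+M3)/6=325/63
t_q=3/2 → seg 0, τ=3/2; S=5+-397/63·τ+0·τ²+229/567·τ³=-173/56

  seg 0: a=5 b=-397/63 c=0 d=229/567
  seg 1: a=-3 b=290/63 c=229/63 d=-47/21
  seg 2: a=3 b=325/63 c=-194/63 d=194/567
S(3/2) = -173/56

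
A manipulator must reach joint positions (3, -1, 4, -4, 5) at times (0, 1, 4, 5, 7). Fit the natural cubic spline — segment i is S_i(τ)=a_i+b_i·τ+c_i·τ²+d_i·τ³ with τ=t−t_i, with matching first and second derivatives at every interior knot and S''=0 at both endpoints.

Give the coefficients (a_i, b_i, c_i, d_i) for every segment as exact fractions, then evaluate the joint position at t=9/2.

Δ: Δ0=-4, Δ1=5/3, Δ2=-8, Δ3=9/2
row 1: diag=8, rhs=34; c'=3/8, d'=17/4
row 2: denom=8−3·3/8=55/8; d'=(-58−3·17/4)/(55/8)=-566/55
row 3: denom=6−1·8/55=322/55; d'=(75−1·-566/55)/(322/55)=4691/322
back: M3=4691/322
back: M2=-566/55−8/55·4691/322=-1998/161
back: M1=17/4−3/8·-1998/161=2867/322
M: M0=0, M1=2867/322, M2=-1998/161, M3=4691/322, M4=0
seg 0: a=3, c=M0/2=0, d=(M1−M0)/(6·1)=2867/1932, b=Δ0−h0·(2M0+M1)/6=-10595/1932
seg 1: a=-1, c=M1/2=2867/644, d=(M2−M1)/(6·3)=-6863/5796, b=Δ1−h1·(2M1+M2)/6=-997/966
seg 2: a=4, c=M2/2=-999/161, d=(M3−M2)/(6·1)=1241/276, b=Δ2−h2·(2M2+M3)/6=-12155/1932
seg 3: a=-4, c=M3/2=4691/644, d=(M4−M3)/(6·2)=-4691/3864, b=Δ3−h3·(2M3+M4)/6=-5035/966
t_q=9/2 → seg 2, τ=1/2; S=4+-12155/1932·τ+-999/161·τ²+1241/276·τ³=-695/5152

  seg 0: a=3 b=-10595/1932 c=0 d=2867/1932
  seg 1: a=-1 b=-997/966 c=2867/644 d=-6863/5796
  seg 2: a=4 b=-12155/1932 c=-999/161 d=1241/276
  seg 3: a=-4 b=-5035/966 c=4691/644 d=-4691/3864
S(9/2) = -695/5152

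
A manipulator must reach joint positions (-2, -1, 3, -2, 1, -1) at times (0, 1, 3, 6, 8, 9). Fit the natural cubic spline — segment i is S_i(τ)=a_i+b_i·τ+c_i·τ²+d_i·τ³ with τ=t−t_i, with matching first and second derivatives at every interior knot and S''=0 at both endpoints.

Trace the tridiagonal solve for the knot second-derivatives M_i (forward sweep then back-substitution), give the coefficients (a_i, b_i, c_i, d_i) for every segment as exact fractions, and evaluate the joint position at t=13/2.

  seg 0: a=-2 b=2609/4218 c=0 d=1609/4218
  seg 1: a=-1 b=3718/2109 c=1609/1406 d=-4327/8436
  seg 2: a=3 b=391/2109 c=-1359/703 d=25/57
  seg 3: a=-2 b=904/2109 c=1416/703 d=-12473/16872
  seg 4: a=1 b=-1627/4218 c=-6809/2812 d=6809/8436
S(13/2) = -61843/44992

Δ: Δ0=1, Δ1=2, Δ2=-5/3, Δ3=3/2, Δ4=-2
row 1: diag=6, rhs=6; c'=1/3, d'=1
row 2: denom=10−2·1/3=28/3; d'=(-22−2·1)/(28/3)=-18/7
row 3: denom=10−3·9/28=253/28; d'=(19−3·-18/7)/(253/28)=68/23
row 4: denom=6−2·56/253=1406/253; d'=(-21−2·68/23)/(1406/253)=-6809/1406
back: M4=-6809/1406
back: M3=68/23−56/253·-6809/1406=2832/703
back: M2=-18/7−9/28·2832/703=-2718/703
back: M1=1−1/3·-2718/703=1609/703
M: M0=0, M1=1609/703, M2=-2718/703, M3=2832/703, M4=-6809/1406, M5=0
seg 0: a=-2, c=M0/2=0, d=(M1−M0)/(6·1)=1609/4218, b=Δ0−h0·(2M0+M1)/6=2609/4218
seg 1: a=-1, c=M1/2=1609/1406, d=(M2−M1)/(6·2)=-4327/8436, b=Δ1−h1·(2M1+M2)/6=3718/2109
seg 2: a=3, c=M2/2=-1359/703, d=(M3−M2)/(6·3)=25/57, b=Δ2−h2·(2M2+M3)/6=391/2109
seg 3: a=-2, c=M3/2=1416/703, d=(M4−M3)/(6·2)=-12473/16872, b=Δ3−h3·(2M3+M4)/6=904/2109
seg 4: a=1, c=M4/2=-6809/2812, d=(M5−M4)/(6·1)=6809/8436, b=Δ4−h4·(2M4+M5)/6=-1627/4218
t_q=13/2 → seg 3, τ=1/2; S=-2+904/2109·τ+1416/703·τ²+-12473/16872·τ³=-61843/44992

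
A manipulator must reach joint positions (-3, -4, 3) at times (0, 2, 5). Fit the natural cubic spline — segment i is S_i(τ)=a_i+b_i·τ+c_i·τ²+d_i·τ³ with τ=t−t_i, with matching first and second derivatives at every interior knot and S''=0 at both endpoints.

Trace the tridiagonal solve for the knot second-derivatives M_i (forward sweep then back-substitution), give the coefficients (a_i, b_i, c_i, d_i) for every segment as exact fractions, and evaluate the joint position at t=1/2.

Δ: Δ0=-1/2, Δ1=7/3
row 1: diag=10, rhs=17; c'=3/10, d'=17/10
back: M1=17/10
M: M0=0, M1=17/10, M2=0
seg 0: a=-3, c=M0/2=0, d=(M1−M0)/(6·2)=17/120, b=Δ0−h0·(2M0+M1)/6=-16/15
seg 1: a=-4, c=M1/2=17/20, d=(M2−M1)/(6·3)=-17/180, b=Δ1−h1·(2M1+M2)/6=19/30
t_q=1/2 → seg 0, τ=1/2; S=-3+-16/15·τ+0·τ²+17/120·τ³=-225/64

  seg 0: a=-3 b=-16/15 c=0 d=17/120
  seg 1: a=-4 b=19/30 c=17/20 d=-17/180
S(1/2) = -225/64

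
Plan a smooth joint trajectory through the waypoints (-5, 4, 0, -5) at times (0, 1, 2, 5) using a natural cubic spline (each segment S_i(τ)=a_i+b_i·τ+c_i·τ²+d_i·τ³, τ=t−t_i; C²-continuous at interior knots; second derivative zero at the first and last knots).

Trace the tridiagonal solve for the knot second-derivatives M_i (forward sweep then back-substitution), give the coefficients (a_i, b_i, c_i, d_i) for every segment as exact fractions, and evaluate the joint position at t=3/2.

  seg 0: a=-5 b=1156/93 c=0 d=-319/93
  seg 1: a=4 b=199/93 c=-319/31 d=386/93
  seg 2: a=0 b=-557/93 c=67/31 d=-67/279
S(3/2) = 187/62

Δ: Δ0=9, Δ1=-4, Δ2=-5/3
row 1: diag=4, rhs=-78; c'=1/4, d'=-39/2
row 2: denom=8−1·1/4=31/4; d'=(14−1·-39/2)/(31/4)=134/31
back: M2=134/31
back: M1=-39/2−1/4·134/31=-638/31
M: M0=0, M1=-638/31, M2=134/31, M3=0
seg 0: a=-5, c=M0/2=0, d=(M1−M0)/(6·1)=-319/93, b=Δ0−h0·(2M0+M1)/6=1156/93
seg 1: a=4, c=M1/2=-319/31, d=(M2−M1)/(6·1)=386/93, b=Δ1−h1·(2M1+M2)/6=199/93
seg 2: a=0, c=M2/2=67/31, d=(M3−M2)/(6·3)=-67/279, b=Δ2−h2·(2M2+M3)/6=-557/93
t_q=3/2 → seg 1, τ=1/2; S=4+199/93·τ+-319/31·τ²+386/93·τ³=187/62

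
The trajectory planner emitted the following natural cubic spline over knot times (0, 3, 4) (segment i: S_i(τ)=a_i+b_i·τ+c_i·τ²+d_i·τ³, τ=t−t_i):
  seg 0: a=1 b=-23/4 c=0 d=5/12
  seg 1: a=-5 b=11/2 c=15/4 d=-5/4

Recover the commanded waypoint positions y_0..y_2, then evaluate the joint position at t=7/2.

y_0 = S_0(0) = a_0 = 1
y_1 = S_1(0) = a_1 = -5
y_2 = S_1(1) = 3
t_q=7/2 is in segment 1 (τ=1/2); S_1(τ)=-47/32

y_0=1 y_1=-5 y_2=3
S(7/2) = -47/32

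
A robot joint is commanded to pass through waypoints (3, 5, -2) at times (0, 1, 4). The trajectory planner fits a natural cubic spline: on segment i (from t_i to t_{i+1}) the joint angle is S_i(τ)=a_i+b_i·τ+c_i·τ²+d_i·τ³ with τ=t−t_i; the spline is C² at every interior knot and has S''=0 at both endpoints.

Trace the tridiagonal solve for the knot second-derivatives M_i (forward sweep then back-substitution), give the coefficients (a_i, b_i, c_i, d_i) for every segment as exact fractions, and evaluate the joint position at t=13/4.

  seg 0: a=3 b=61/24 c=0 d=-13/24
  seg 1: a=5 b=11/12 c=-13/8 d=13/72
S(13/4) = 457/512

Δ: Δ0=2, Δ1=-7/3
row 1: diag=8, rhs=-26; c'=3/8, d'=-13/4
back: M1=-13/4
M: M0=0, M1=-13/4, M2=0
seg 0: a=3, c=M0/2=0, d=(M1−M0)/(6·1)=-13/24, b=Δ0−h0·(2M0+M1)/6=61/24
seg 1: a=5, c=M1/2=-13/8, d=(M2−M1)/(6·3)=13/72, b=Δ1−h1·(2M1+M2)/6=11/12
t_q=13/4 → seg 1, τ=9/4; S=5+11/12·τ+-13/8·τ²+13/72·τ³=457/512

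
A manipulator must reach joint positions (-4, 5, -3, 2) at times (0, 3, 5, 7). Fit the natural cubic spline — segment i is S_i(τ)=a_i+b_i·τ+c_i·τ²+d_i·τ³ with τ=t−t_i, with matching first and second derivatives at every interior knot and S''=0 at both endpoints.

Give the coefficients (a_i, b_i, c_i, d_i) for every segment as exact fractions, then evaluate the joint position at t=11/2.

  seg 0: a=-4 b=435/76 c=0 d=-23/76
  seg 1: a=5 b=-93/38 c=-207/76 d=37/38
  seg 2: a=-3 b=-63/38 c=237/76 d=-79/152
S(11/2) = -3787/1216

Δ: Δ0=3, Δ1=-4, Δ2=5/2
row 1: diag=10, rhs=-42; c'=1/5, d'=-21/5
row 2: denom=8−2·1/5=38/5; d'=(39−2·-21/5)/(38/5)=237/38
back: M2=237/38
back: M1=-21/5−1/5·237/38=-207/38
M: M0=0, M1=-207/38, M2=237/38, M3=0
seg 0: a=-4, c=M0/2=0, d=(M1−M0)/(6·3)=-23/76, b=Δ0−h0·(2M0+M1)/6=435/76
seg 1: a=5, c=M1/2=-207/76, d=(M2−M1)/(6·2)=37/38, b=Δ1−h1·(2M1+M2)/6=-93/38
seg 2: a=-3, c=M2/2=237/76, d=(M3−M2)/(6·2)=-79/152, b=Δ2−h2·(2M2+M3)/6=-63/38
t_q=11/2 → seg 2, τ=1/2; S=-3+-63/38·τ+237/76·τ²+-79/152·τ³=-3787/1216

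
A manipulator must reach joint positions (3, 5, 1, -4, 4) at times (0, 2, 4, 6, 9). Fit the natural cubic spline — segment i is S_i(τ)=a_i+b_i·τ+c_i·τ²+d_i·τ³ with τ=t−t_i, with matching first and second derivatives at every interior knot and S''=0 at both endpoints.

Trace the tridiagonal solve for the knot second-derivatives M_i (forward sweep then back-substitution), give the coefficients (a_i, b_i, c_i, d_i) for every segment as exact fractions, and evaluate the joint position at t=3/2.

Δ: Δ0=1, Δ1=-2, Δ2=-5/2, Δ3=8/3
row 1: diag=8, rhs=-18; c'=1/4, d'=-9/4
row 2: denom=8−2·1/4=15/2; d'=(-3−2·-9/4)/(15/2)=1/5
row 3: denom=10−2·4/15=142/15; d'=(31−2·1/5)/(142/15)=459/142
back: M3=459/142
back: M2=1/5−4/15·459/142=-47/71
back: M1=-9/4−1/4·-47/71=-148/71
M: M0=0, M1=-148/71, M2=-47/71, M3=459/142, M4=0
seg 0: a=3, c=M0/2=0, d=(M1−M0)/(6·2)=-37/213, b=Δ0−h0·(2M0+M1)/6=361/213
seg 1: a=5, c=M1/2=-74/71, d=(M2−M1)/(6·2)=101/852, b=Δ1−h1·(2M1+M2)/6=-83/213
seg 2: a=1, c=M2/2=-47/142, d=(M3−M2)/(6·2)=553/1704, b=Δ2−h2·(2M2+M3)/6=-668/213
seg 3: a=-4, c=M3/2=459/284, d=(M4−M3)/(6·3)=-51/284, b=Δ3−h3·(2M3+M4)/6=-241/426
t_q=3/2 → seg 0, τ=3/2; S=3+361/213·τ+0·τ²+-37/213·τ³=2815/568

  seg 0: a=3 b=361/213 c=0 d=-37/213
  seg 1: a=5 b=-83/213 c=-74/71 d=101/852
  seg 2: a=1 b=-668/213 c=-47/142 d=553/1704
  seg 3: a=-4 b=-241/426 c=459/284 d=-51/284
S(3/2) = 2815/568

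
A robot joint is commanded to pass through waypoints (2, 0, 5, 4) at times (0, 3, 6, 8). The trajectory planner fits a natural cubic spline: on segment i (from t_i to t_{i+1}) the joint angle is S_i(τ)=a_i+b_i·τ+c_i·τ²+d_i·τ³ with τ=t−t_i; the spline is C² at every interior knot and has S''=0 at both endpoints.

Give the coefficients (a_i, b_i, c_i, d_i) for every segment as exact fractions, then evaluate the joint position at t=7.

Δ: Δ0=-2/3, Δ1=5/3, Δ2=-1/2
row 1: diag=12, rhs=14; c'=1/4, d'=7/6
row 2: denom=10−3·1/4=37/4; d'=(-13−3·7/6)/(37/4)=-66/37
back: M2=-66/37
back: M1=7/6−1/4·-66/37=179/111
M: M0=0, M1=179/111, M2=-66/37, M3=0
seg 0: a=2, c=M0/2=0, d=(M1−M0)/(6·3)=179/1998, b=Δ0−h0·(2M0+M1)/6=-109/74
seg 1: a=0, c=M1/2=179/222, d=(M2−M1)/(6·3)=-377/1998, b=Δ1−h1·(2M1+M2)/6=35/37
seg 2: a=5, c=M2/2=-33/37, d=(M3−M2)/(6·2)=11/74, b=Δ2−h2·(2M2+M3)/6=51/74
t_q=7 → seg 2, τ=1; S=5+51/74·τ+-33/37·τ²+11/74·τ³=183/37

  seg 0: a=2 b=-109/74 c=0 d=179/1998
  seg 1: a=0 b=35/37 c=179/222 d=-377/1998
  seg 2: a=5 b=51/74 c=-33/37 d=11/74
S(7) = 183/37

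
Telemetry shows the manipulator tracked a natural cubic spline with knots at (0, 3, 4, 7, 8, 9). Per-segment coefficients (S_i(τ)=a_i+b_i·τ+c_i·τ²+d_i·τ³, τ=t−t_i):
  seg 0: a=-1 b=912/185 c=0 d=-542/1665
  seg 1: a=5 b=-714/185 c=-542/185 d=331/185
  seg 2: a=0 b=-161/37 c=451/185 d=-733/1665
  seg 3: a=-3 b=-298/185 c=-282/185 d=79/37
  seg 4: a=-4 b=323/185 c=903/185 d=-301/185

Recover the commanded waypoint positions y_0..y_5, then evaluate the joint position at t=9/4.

y_0=-1 y_1=5 y_2=0 y_3=-3 y_4=-4 y_5=1
S(9/4) = 37793/5920

y_0 = S_0(0) = a_0 = -1
y_1 = S_1(0) = a_1 = 5
y_2 = S_2(0) = a_2 = 0
y_3 = S_3(0) = a_3 = -3
y_4 = S_4(0) = a_4 = -4
y_5 = S_4(1) = 1
t_q=9/4 is in segment 0 (τ=9/4); S_0(τ)=37793/5920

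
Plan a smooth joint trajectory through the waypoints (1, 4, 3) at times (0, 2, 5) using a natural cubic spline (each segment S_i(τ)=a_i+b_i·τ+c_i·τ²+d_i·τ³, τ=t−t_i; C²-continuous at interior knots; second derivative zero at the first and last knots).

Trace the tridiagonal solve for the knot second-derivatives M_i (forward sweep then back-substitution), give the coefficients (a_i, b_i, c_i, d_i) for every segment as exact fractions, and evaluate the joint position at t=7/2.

  seg 0: a=1 b=28/15 c=0 d=-11/120
  seg 1: a=4 b=23/30 c=-11/20 d=11/180
S(7/2) = 659/160

Δ: Δ0=3/2, Δ1=-1/3
row 1: diag=10, rhs=-11; c'=3/10, d'=-11/10
back: M1=-11/10
M: M0=0, M1=-11/10, M2=0
seg 0: a=1, c=M0/2=0, d=(M1−M0)/(6·2)=-11/120, b=Δ0−h0·(2M0+M1)/6=28/15
seg 1: a=4, c=M1/2=-11/20, d=(M2−M1)/(6·3)=11/180, b=Δ1−h1·(2M1+M2)/6=23/30
t_q=7/2 → seg 1, τ=3/2; S=4+23/30·τ+-11/20·τ²+11/180·τ³=659/160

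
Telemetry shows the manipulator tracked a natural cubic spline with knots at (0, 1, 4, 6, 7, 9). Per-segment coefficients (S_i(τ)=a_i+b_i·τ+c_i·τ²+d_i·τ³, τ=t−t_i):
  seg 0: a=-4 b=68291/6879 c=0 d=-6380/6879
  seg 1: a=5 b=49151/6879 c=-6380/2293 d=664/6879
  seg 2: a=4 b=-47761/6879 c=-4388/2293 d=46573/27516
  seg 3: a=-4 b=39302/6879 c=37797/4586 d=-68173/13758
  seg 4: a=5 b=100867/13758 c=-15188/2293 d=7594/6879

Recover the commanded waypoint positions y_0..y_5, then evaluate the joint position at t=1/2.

y_0 = S_0(0) = a_0 = -4
y_1 = S_1(0) = a_1 = 5
y_2 = S_2(0) = a_2 = 4
y_3 = S_3(0) = a_3 = -4
y_4 = S_4(0) = a_4 = 5
y_5 = S_4(2) = 2
t_q=1/2 is in segment 0 (τ=1/2); S_0(τ)=1944/2293

y_0=-4 y_1=5 y_2=4 y_3=-4 y_4=5 y_5=2
S(1/2) = 1944/2293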